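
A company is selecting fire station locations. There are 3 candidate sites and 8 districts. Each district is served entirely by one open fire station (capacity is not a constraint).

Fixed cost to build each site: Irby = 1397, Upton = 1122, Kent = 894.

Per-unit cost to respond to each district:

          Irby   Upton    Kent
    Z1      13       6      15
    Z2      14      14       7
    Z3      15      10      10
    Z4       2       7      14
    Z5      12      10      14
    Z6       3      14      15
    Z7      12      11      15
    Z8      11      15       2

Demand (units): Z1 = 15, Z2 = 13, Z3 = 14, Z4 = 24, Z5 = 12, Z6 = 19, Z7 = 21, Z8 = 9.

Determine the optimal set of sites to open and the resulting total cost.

For any fixed open set, each district goes to its cheapest open site; total = fixed + service.
{Upton}: Z1→Upton 6·15=90, Z2→Upton 14·13=182, Z3→Upton 10·14=140, Z4→Upton 7·24=168, Z5→Upton 10·12=120, Z6→Upton 14·19=266, Z7→Upton 11·21=231, Z8→Upton 15·9=135. Service 1332; fixed 1122; total 2454.
{Kent}: Z1→Kent 15·15=225, Z2→Kent 7·13=91, Z3→Kent 10·14=140, Z4→Kent 14·24=336, Z5→Kent 14·12=168, Z6→Kent 15·19=285, Z7→Kent 15·21=315, Z8→Kent 2·9=18. Service 1578; fixed 894; total 2472.
{Irby}: service 1187 + fixed 1397 = 2584
{Irby, Upton, Kent}: Z1→Upton 6·15=90, Z2→Kent 7·13=91, Z3→Upton 10·14=140, Z4→Irby 2·24=48, Z5→Upton 10·12=120, Z6→Irby 3·19=57, Z7→Upton 11·21=231, Z8→Kent 2·9=18. Service 795; fixed 3413; total 4208.
No other subset beats 2454.

Open Upton only; minimum total cost 2454.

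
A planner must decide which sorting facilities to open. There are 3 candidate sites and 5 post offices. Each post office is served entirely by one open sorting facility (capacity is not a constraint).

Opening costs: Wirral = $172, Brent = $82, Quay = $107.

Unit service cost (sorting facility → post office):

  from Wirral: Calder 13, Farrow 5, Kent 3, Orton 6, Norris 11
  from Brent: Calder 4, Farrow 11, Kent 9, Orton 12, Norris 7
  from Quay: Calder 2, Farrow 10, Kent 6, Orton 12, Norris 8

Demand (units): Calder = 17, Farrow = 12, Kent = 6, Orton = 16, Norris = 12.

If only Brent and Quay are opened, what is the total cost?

Each post office is assigned to its cheapest site among the open ones.
{Brent, Quay}: Calder→Quay 2·17=34, Farrow→Quay 10·12=120, Kent→Quay 6·6=36, Orton→Brent 12·16=192, Norris→Brent 7·12=84. Service 466; fixed 189; total 655.

Total cost: 655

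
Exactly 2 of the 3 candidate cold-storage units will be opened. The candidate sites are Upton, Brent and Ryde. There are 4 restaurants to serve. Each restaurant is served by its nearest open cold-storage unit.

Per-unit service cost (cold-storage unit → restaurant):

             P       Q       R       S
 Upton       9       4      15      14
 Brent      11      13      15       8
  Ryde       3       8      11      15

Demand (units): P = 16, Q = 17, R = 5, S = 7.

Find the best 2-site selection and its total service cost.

With exactly 2 open, each restaurant uses its cheapest among the chosen.
{Upton, Ryde}: P→Ryde 3·16=48, Q→Upton 4·17=68, R→Ryde 11·5=55, S→Upton 14·7=98. Service cost 269.
{Brent, Ryde}: service cost 295
{Upton, Brent}: service cost 343
Among all 3 size-2 choices, {Upton, Ryde} is lowest.

Choose Upton and Ryde; total service cost 269.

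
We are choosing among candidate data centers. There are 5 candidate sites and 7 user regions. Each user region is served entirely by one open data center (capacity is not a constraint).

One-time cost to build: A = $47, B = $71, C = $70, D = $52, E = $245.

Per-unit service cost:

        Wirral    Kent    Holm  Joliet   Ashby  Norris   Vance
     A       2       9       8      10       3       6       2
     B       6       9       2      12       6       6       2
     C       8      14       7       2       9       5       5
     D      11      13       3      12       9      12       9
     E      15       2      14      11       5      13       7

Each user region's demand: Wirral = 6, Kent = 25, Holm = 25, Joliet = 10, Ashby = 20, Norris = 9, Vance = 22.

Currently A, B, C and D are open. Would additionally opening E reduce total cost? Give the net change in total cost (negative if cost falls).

No — net change +70 (cost rises by 70).

Current service cost with {A, B, C, D}: 456.
Adding E: each user region re-picks its cheapest; new service cost 281, saving 175.
Extra fixed cost: 245. Net change = 245 − 175 = 70.
(Totals: 696 → 766.)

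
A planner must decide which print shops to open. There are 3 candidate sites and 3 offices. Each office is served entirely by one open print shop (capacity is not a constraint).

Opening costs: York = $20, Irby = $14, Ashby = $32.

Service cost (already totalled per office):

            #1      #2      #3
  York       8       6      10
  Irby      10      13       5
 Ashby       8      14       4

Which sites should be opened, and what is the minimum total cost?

Open Irby only; minimum total cost 42.

For any fixed open set, each office goes to its cheapest open site; total = fixed + service.
{Irby}: #1→Irby 10, #2→Irby 13, #3→Irby 5. Service 28; fixed 14; total 42.
{York}: #1→York 8, #2→York 6, #3→York 10. Service 24; fixed 20; total 44.
{York, Irby}: service 19 + fixed 34 = 53
{York, Irby, Ashby}: #1→York 8, #2→York 6, #3→Ashby 4. Service 18; fixed 66; total 84.
No other subset beats 42.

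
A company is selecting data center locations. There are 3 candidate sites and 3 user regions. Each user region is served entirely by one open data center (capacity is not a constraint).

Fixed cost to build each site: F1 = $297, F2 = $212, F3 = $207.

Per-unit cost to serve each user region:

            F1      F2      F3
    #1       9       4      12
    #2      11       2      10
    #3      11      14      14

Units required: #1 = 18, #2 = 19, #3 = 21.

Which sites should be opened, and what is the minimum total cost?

Open F2 only; minimum total cost 616.

For any fixed open set, each user region goes to its cheapest open site; total = fixed + service.
{F2}: #1→F2 4·18=72, #2→F2 2·19=38, #3→F2 14·21=294. Service 404; fixed 212; total 616.
{F2, F3}: service 404 + fixed 419 = 823
{F1, F2}: service 341 + fixed 509 = 850
{F1, F2, F3}: service 341 + fixed 716 = 1057
No other subset beats 616.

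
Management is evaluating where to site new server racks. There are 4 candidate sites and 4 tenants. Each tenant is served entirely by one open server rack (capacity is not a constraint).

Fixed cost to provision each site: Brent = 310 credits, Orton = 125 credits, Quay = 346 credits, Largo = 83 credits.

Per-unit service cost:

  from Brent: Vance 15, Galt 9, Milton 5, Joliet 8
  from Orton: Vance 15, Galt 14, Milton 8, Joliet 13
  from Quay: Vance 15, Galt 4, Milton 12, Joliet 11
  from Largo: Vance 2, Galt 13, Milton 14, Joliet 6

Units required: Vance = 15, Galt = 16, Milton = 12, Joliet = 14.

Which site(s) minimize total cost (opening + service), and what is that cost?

For any fixed open set, each tenant goes to its cheapest open site; total = fixed + service.
{Largo}: Vance→Largo 2·15=30, Galt→Largo 13·16=208, Milton→Largo 14·12=168, Joliet→Largo 6·14=84. Service 490; fixed 83; total 573.
{Orton, Largo}: Vance→Largo 2·15=30, Galt→Largo 13·16=208, Milton→Orton 8·12=96, Joliet→Largo 6·14=84. Service 418; fixed 208; total 626.
{Brent, Largo}: Vance→Largo 2·15=30, Galt→Brent 9·16=144, Milton→Brent 5·12=60, Joliet→Largo 6·14=84. Service 318; fixed 393; total 711.
{Brent, Orton, Quay, Largo}: service 238 + fixed 864 = 1102
No other subset beats 573.

Open Largo only; minimum total cost 573.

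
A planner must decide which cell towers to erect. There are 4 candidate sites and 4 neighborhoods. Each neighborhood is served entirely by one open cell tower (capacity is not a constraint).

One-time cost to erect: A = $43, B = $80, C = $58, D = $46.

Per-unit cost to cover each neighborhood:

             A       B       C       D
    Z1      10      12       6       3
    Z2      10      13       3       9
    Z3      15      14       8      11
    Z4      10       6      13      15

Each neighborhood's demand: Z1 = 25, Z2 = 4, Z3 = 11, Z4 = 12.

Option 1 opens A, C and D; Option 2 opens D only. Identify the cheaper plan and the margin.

Option 1 is cheaper by 16.

Option 1: {A, C, D}: Z1→D 3·25=75, Z2→C 3·4=12, Z3→C 8·11=88, Z4→A 10·12=120. Service 295; fixed 147; total 442.
Option 2: {D}: Z1→D 3·25=75, Z2→D 9·4=36, Z3→D 11·11=121, Z4→D 15·12=180. Service 412; fixed 46; total 458.
Difference: |442 − 458| = 16.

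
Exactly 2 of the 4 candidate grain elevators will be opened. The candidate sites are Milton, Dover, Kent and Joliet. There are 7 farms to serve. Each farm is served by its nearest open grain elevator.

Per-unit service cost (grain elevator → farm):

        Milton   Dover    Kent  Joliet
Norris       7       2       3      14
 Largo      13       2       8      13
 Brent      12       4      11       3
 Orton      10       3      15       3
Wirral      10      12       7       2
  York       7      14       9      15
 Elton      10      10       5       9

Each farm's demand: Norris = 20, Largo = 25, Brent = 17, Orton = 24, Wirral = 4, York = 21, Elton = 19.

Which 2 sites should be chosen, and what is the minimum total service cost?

With exactly 2 open, each farm uses its cheapest among the chosen.
{Dover, Kent}: Norris→Dover 2·20=40, Largo→Dover 2·25=50, Brent→Dover 4·17=68, Orton→Dover 3·24=72, Wirral→Kent 7·4=28, York→Kent 9·21=189, Elton→Kent 5·19=95. Service cost 542.
{Milton, Dover}: service cost 607
{Kent, Joliet}: service cost 675
Among all 6 size-2 choices, {Dover, Kent} is lowest.

Choose Dover and Kent; total service cost 542.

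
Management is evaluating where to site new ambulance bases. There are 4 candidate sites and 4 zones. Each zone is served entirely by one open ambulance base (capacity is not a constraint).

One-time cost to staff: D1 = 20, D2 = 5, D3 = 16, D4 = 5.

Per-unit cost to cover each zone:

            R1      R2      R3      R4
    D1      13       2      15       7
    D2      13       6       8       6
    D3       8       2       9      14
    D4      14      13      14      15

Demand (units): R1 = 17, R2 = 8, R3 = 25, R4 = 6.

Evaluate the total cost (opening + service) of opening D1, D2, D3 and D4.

Total cost: 434

Each zone is assigned to its cheapest site among the open ones.
{D1, D2, D3, D4}: R1→D3 8·17=136, R2→D1 2·8=16, R3→D2 8·25=200, R4→D2 6·6=36. Service 388; fixed 46; total 434.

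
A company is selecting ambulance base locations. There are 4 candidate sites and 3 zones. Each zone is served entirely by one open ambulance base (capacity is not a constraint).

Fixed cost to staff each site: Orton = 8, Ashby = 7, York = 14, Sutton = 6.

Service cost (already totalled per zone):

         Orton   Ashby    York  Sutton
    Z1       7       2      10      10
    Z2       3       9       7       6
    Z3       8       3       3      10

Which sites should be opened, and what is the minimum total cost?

For any fixed open set, each zone goes to its cheapest open site; total = fixed + service.
{Ashby}: Z1→Ashby 2, Z2→Ashby 9, Z3→Ashby 3. Service 14; fixed 7; total 21.
{Orton, Ashby}: service 8 + fixed 15 = 23
{Ashby, Sutton}: service 11 + fixed 13 = 24
{Orton, Ashby, York, Sutton}: service 8 + fixed 35 = 43
(All 15 nonempty subsets were checked; Ashby only is lowest.)

Open Ashby only; minimum total cost 21.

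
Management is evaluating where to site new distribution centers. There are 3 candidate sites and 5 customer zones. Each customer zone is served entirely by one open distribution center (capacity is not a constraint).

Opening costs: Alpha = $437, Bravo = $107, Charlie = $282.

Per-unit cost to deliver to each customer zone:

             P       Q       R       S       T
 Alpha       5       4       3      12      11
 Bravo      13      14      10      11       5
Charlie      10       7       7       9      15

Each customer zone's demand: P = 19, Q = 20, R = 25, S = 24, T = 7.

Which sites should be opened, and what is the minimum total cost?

Open Alpha only; minimum total cost 1052.

For any fixed open set, each customer zone goes to its cheapest open site; total = fixed + service.
{Alpha}: P→Alpha 5·19=95, Q→Alpha 4·20=80, R→Alpha 3·25=75, S→Alpha 12·24=288, T→Alpha 11·7=77. Service 615; fixed 437; total 1052.
{Alpha, Bravo}: service 549 + fixed 544 = 1093
{Charlie}: service 826 + fixed 282 = 1108
{Alpha, Bravo, Charlie}: P→Alpha 5·19=95, Q→Alpha 4·20=80, R→Alpha 3·25=75, S→Charlie 9·24=216, T→Bravo 5·7=35. Service 501; fixed 826; total 1327.
No other subset beats 1052.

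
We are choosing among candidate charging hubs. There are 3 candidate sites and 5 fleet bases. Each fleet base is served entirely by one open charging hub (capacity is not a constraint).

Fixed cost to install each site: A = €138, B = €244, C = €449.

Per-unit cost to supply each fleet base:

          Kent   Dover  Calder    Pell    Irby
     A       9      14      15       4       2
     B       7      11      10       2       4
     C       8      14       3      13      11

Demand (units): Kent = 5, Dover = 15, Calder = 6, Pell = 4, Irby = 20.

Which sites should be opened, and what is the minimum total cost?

Open A only; minimum total cost 539.

For any fixed open set, each fleet base goes to its cheapest open site; total = fixed + service.
{A}: Kent→A 9·5=45, Dover→A 14·15=210, Calder→A 15·6=90, Pell→A 4·4=16, Irby→A 2·20=40. Service 401; fixed 138; total 539.
{B}: Kent→B 7·5=35, Dover→B 11·15=165, Calder→B 10·6=60, Pell→B 2·4=8, Irby→B 4·20=80. Service 348; fixed 244; total 592.
{A, B}: Kent→B 7·5=35, Dover→B 11·15=165, Calder→B 10·6=60, Pell→B 2·4=8, Irby→A 2·20=40. Service 308; fixed 382; total 690.
{A, B, C}: Kent→B 7·5=35, Dover→B 11·15=165, Calder→C 3·6=18, Pell→B 2·4=8, Irby→A 2·20=40. Service 266; fixed 831; total 1097.
No other subset beats 539.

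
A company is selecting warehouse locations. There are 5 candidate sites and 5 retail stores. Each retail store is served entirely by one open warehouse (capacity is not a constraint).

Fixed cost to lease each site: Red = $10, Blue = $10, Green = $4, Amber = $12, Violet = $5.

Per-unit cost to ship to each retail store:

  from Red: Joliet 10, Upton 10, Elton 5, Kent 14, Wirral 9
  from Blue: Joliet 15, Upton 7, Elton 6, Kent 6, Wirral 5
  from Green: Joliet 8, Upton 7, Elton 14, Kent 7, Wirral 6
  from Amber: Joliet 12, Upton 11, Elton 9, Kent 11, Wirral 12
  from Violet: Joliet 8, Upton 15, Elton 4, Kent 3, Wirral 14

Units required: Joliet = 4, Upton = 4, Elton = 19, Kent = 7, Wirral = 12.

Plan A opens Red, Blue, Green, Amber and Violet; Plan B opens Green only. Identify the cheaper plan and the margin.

Plan A is cheaper by 193.

Plan A: {Red, Blue, Green, Amber, Violet}: Joliet→Green 8·4=32, Upton→Blue 7·4=28, Elton→Violet 4·19=76, Kent→Violet 3·7=21, Wirral→Blue 5·12=60. Service 217; fixed 41; total 258.
Plan B: {Green}: Joliet→Green 8·4=32, Upton→Green 7·4=28, Elton→Green 14·19=266, Kent→Green 7·7=49, Wirral→Green 6·12=72. Service 447; fixed 4; total 451.
Difference: |258 − 451| = 193.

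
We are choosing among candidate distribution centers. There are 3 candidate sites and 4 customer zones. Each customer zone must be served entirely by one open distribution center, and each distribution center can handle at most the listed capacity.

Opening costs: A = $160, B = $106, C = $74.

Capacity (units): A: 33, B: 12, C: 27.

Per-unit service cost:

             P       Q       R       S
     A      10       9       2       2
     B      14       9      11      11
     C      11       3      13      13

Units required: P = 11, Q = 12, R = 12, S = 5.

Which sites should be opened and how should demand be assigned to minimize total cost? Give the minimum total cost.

Minimum total cost: 414

Open {A, C}: P→A 10·11=110, Q→C 3·12=36, R→A 2·12=24, S→A 2·5=10.
Loads: A carries 28/33, C carries 12/27. Service 180; fixed 234; total 414.
Next best feasible plan costs 425.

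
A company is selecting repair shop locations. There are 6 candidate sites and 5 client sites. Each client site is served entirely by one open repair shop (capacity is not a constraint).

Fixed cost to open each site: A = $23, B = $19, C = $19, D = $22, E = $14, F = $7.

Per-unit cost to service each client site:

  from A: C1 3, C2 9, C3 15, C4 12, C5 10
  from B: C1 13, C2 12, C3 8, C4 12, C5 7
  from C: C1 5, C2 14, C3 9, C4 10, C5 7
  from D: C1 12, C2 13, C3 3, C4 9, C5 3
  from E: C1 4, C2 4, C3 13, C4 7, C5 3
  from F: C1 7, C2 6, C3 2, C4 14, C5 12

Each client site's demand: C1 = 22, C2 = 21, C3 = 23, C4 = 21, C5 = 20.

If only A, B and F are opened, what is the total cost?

Total cost: 679

Each client site is assigned to its cheapest site among the open ones.
{A, B, F}: C1→A 3·22=66, C2→F 6·21=126, C3→F 2·23=46, C4→A 12·21=252, C5→B 7·20=140. Service 630; fixed 49; total 679.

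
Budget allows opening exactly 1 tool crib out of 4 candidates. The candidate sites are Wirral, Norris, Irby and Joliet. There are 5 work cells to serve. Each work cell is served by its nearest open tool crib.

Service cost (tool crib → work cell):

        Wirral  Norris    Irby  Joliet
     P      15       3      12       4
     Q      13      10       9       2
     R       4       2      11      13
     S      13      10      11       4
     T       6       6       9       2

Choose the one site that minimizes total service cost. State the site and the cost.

With exactly 1 open, each work cell uses its cheapest among the chosen.
{Joliet}: P→Joliet 4, Q→Joliet 2, R→Joliet 13, S→Joliet 4, T→Joliet 2. Service cost 25.
{Norris}: service cost 31
{Wirral}: service cost 51
Among all 4 size-1 choices, {Joliet} is lowest.

Choose Joliet only; total service cost 25.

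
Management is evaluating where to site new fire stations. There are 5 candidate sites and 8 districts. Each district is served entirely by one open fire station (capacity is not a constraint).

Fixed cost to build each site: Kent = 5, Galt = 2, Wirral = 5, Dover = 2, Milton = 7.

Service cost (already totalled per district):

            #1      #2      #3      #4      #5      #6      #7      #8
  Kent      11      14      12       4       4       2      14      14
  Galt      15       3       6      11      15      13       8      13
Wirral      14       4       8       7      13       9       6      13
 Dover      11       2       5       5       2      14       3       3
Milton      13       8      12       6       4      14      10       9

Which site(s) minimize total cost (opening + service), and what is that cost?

Open Kent and Dover; minimum total cost 39.

For any fixed open set, each district goes to its cheapest open site; total = fixed + service.
{Kent, Dover}: #1→Kent 11, #2→Dover 2, #3→Dover 5, #4→Kent 4, #5→Dover 2, #6→Kent 2, #7→Dover 3, #8→Dover 3. Service 32; fixed 7; total 39.
{Kent, Galt, Dover}: service 32 + fixed 9 = 41
{Kent, Wirral, Dover}: service 32 + fixed 12 = 44
{Kent, Galt, Wirral, Dover, Milton}: service 32 + fixed 21 = 53
No other subset beats 39.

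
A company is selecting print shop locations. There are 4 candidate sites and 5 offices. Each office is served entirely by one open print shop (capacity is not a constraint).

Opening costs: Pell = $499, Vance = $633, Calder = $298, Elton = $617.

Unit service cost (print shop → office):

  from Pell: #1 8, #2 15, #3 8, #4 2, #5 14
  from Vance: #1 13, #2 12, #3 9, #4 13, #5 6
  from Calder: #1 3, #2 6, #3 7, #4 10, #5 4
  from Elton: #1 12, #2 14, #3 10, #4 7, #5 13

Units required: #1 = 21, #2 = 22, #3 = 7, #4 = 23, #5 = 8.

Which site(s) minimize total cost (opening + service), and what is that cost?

Open Calder only; minimum total cost 804.

For any fixed open set, each office goes to its cheapest open site; total = fixed + service.
{Calder}: #1→Calder 3·21=63, #2→Calder 6·22=132, #3→Calder 7·7=49, #4→Calder 10·23=230, #5→Calder 4·8=32. Service 506; fixed 298; total 804.
{Pell, Calder}: #1→Calder 3·21=63, #2→Calder 6·22=132, #3→Calder 7·7=49, #4→Pell 2·23=46, #5→Calder 4·8=32. Service 322; fixed 797; total 1119.
{Pell}: #1→Pell 8·21=168, #2→Pell 15·22=330, #3→Pell 8·7=56, #4→Pell 2·23=46, #5→Pell 14·8=112. Service 712; fixed 499; total 1211.
{Pell, Vance, Calder, Elton}: service 322 + fixed 2047 = 2369
No other subset beats 804.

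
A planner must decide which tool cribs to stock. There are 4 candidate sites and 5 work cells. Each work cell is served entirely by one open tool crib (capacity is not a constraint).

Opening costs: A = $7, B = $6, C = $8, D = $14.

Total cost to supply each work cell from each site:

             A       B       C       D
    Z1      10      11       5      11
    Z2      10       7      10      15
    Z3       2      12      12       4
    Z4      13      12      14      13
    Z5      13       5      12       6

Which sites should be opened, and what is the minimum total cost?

For any fixed open set, each work cell goes to its cheapest open site; total = fixed + service.
{A, B}: Z1→A 10, Z2→B 7, Z3→A 2, Z4→B 12, Z5→B 5. Service 36; fixed 13; total 49.
{A, B, C}: service 31 + fixed 21 = 52
{B}: Z1→B 11, Z2→B 7, Z3→B 12, Z4→B 12, Z5→B 5. Service 47; fixed 6; total 53.
{A, B, C, D}: service 31 + fixed 35 = 66
(All 15 nonempty subsets were checked; A and B is lowest.)

Open A and B; minimum total cost 49.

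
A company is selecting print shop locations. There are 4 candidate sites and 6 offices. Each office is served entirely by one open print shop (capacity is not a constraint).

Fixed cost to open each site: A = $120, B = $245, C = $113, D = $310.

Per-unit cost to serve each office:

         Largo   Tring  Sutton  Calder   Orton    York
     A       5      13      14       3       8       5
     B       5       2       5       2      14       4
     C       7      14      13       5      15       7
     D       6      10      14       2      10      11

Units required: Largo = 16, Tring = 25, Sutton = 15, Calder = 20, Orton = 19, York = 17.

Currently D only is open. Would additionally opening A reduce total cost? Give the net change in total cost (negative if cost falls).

Current service cost with {D}: 973.
Adding A: each office re-picks its cheapest; new service cost 817, saving 156.
Extra fixed cost: 120. Net change = 120 − 156 = -36.
(Totals: 1283 → 1247.)

Yes — net change −36 (cost falls by 36).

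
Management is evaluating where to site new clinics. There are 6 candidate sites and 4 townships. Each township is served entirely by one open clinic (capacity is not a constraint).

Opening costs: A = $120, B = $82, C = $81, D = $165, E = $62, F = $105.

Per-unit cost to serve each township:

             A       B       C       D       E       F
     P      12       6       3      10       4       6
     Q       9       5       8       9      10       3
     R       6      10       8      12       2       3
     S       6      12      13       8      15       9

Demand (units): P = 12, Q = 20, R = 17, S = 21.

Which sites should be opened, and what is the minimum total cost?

Open F only; minimum total cost 477.

For any fixed open set, each township goes to its cheapest open site; total = fixed + service.
{F}: P→F 6·12=72, Q→F 3·20=60, R→F 3·17=51, S→F 9·21=189. Service 372; fixed 105; total 477.
{E, F}: service 331 + fixed 167 = 498
{C, F}: P→C 3·12=36, Q→F 3·20=60, R→F 3·17=51, S→F 9·21=189. Service 336; fixed 186; total 522.
{A, B, C, D, E, F}: P→C 3·12=36, Q→F 3·20=60, R→E 2·17=34, S→A 6·21=126. Service 256; fixed 615; total 871.
No other subset beats 477.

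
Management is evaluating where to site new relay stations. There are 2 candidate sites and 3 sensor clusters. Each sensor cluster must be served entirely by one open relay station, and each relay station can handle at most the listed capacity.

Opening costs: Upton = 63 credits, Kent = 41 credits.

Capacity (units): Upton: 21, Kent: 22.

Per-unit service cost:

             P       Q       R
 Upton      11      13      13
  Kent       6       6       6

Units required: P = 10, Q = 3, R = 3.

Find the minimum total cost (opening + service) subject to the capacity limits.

Minimum total cost: 137

Open {Kent}: P→Kent 6·10=60, Q→Kent 6·3=18, R→Kent 6·3=18.
Loads: Kent carries 16/22. Service 96; fixed 41; total 137.
Next best feasible plan costs 200.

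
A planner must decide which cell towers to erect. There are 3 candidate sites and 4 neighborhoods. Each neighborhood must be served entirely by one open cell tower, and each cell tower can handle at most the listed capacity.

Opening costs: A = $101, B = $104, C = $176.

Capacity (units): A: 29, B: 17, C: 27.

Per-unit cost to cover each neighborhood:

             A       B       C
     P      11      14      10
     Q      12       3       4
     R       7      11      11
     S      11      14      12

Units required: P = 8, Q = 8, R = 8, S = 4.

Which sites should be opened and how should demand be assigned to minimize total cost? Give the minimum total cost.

Minimum total cost: 385

Open {A}: P→A 11·8=88, Q→A 12·8=96, R→A 7·8=56, S→A 11·4=44.
Loads: A carries 28/29. Service 284; fixed 101; total 385.
Next best feasible plan costs 417.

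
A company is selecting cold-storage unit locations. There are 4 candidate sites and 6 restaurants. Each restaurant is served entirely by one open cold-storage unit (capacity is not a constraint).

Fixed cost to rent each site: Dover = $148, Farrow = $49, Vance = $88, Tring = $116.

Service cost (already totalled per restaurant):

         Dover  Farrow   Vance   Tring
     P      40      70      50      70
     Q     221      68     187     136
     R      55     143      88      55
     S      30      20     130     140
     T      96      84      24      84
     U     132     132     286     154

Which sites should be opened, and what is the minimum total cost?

Open Farrow and Vance; minimum total cost 519.

For any fixed open set, each restaurant goes to its cheapest open site; total = fixed + service.
{Farrow, Vance}: P→Vance 50, Q→Farrow 68, R→Vance 88, S→Farrow 20, T→Vance 24, U→Farrow 132. Service 382; fixed 137; total 519.
{Farrow}: service 517 + fixed 49 = 566
{Farrow, Tring}: P→Farrow 70, Q→Farrow 68, R→Tring 55, S→Farrow 20, T→Farrow 84, U→Farrow 132. Service 429; fixed 165; total 594.
{Dover, Farrow, Vance, Tring}: service 339 + fixed 401 = 740
No other subset beats 519.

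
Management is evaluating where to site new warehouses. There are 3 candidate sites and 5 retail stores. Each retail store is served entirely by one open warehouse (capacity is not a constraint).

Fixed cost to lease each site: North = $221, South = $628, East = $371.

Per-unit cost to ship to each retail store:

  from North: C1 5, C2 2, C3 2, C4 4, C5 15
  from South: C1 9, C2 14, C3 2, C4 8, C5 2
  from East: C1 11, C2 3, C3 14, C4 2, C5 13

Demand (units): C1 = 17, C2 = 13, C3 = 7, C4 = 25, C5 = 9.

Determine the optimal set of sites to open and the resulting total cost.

Open North only; minimum total cost 581.

For any fixed open set, each retail store goes to its cheapest open site; total = fixed + service.
{North}: C1→North 5·17=85, C2→North 2·13=26, C3→North 2·7=14, C4→North 4·25=100, C5→North 15·9=135. Service 360; fixed 221; total 581.
{East}: C1→East 11·17=187, C2→East 3·13=39, C3→East 14·7=98, C4→East 2·25=50, C5→East 13·9=117. Service 491; fixed 371; total 862.
{North, East}: C1→North 5·17=85, C2→North 2·13=26, C3→North 2·7=14, C4→East 2·25=50, C5→East 13·9=117. Service 292; fixed 592; total 884.
{North, South, East}: C1→North 5·17=85, C2→North 2·13=26, C3→North 2·7=14, C4→East 2·25=50, C5→South 2·9=18. Service 193; fixed 1220; total 1413.
No other subset beats 581.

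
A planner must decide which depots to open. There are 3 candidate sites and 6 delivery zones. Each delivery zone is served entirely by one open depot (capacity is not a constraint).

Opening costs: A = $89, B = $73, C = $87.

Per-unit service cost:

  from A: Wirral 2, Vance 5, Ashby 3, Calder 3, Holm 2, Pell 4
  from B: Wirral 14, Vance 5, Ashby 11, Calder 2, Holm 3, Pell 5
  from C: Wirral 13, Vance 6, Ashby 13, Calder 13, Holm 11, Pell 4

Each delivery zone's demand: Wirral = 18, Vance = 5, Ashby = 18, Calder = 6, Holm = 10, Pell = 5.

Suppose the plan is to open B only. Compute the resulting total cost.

Total cost: 615

Each delivery zone is assigned to its cheapest site among the open ones.
{B}: Wirral→B 14·18=252, Vance→B 5·5=25, Ashby→B 11·18=198, Calder→B 2·6=12, Holm→B 3·10=30, Pell→B 5·5=25. Service 542; fixed 73; total 615.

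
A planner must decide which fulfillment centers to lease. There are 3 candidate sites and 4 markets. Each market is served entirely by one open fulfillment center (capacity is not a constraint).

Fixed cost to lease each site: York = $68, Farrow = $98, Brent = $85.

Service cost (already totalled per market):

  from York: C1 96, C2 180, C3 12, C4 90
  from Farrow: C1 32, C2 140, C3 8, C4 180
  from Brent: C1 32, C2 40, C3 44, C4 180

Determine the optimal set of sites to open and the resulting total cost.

Open York and Brent; minimum total cost 327.

For any fixed open set, each market goes to its cheapest open site; total = fixed + service.
{York, Brent}: C1→Brent 32, C2→Brent 40, C3→York 12, C4→York 90. Service 174; fixed 153; total 327.
{Brent}: service 296 + fixed 85 = 381
{York, Farrow, Brent}: service 170 + fixed 251 = 421
{York}: C1→York 96, C2→York 180, C3→York 12, C4→York 90. Service 378; fixed 68; total 446.
(All 7 nonempty subsets were checked; York and Brent is lowest.)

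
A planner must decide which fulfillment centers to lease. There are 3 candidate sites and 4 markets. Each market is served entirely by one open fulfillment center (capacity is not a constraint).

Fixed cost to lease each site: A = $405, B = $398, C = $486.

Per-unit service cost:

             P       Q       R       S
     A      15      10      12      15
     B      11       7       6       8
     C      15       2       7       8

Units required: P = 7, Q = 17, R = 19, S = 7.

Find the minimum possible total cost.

For any fixed open set, each market goes to its cheapest open site; total = fixed + service.
{B}: P→B 11·7=77, Q→B 7·17=119, R→B 6·19=114, S→B 8·7=56. Service 366; fixed 398; total 764.
{C}: service 328 + fixed 486 = 814
{A}: P→A 15·7=105, Q→A 10·17=170, R→A 12·19=228, S→A 15·7=105. Service 608; fixed 405; total 1013.
{A, B, C}: service 281 + fixed 1289 = 1570
(All 7 nonempty subsets were checked; B only is lowest.)

Minimum total cost: 764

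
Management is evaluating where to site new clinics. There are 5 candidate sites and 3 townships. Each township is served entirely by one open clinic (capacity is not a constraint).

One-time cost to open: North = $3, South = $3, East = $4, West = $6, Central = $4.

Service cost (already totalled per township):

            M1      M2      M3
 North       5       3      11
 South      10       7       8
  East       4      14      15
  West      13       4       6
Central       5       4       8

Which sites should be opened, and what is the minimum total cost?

For any fixed open set, each township goes to its cheapest open site; total = fixed + service.
{Central}: M1→Central 5, M2→Central 4, M3→Central 8. Service 17; fixed 4; total 21.
{North}: service 19 + fixed 3 = 22
{North, South}: M1→North 5, M2→North 3, M3→South 8. Service 16; fixed 6; total 22.
{North, South, East, West, Central}: service 13 + fixed 20 = 33
No other subset beats 21.

Open Central only; minimum total cost 21.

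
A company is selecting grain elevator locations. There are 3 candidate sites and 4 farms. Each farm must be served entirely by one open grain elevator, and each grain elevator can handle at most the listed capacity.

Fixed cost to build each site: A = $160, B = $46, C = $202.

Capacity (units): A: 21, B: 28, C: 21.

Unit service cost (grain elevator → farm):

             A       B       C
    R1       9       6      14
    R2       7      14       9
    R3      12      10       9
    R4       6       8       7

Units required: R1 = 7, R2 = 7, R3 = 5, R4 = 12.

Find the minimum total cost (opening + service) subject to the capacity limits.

Open {A, B}: R1→B 6·7=42, R2→A 7·7=49, R3→B 10·5=50, R4→A 6·12=72.
Loads: A carries 19/21, B carries 12/28. Service 213; fixed 206; total 419.
Next best feasible plan costs 443.

Minimum total cost: 419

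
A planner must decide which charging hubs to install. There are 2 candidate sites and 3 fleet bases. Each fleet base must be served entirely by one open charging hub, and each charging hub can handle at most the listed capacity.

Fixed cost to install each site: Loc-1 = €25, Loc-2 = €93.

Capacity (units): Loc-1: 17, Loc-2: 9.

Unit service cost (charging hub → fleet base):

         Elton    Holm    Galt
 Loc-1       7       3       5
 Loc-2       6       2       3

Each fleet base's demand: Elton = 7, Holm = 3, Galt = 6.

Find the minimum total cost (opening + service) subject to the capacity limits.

Minimum total cost: 113

Open {Loc-1}: Elton→Loc-1 7·7=49, Holm→Loc-1 3·3=9, Galt→Loc-1 5·6=30.
Loads: Loc-1 carries 16/17. Service 88; fixed 25; total 113.
Next best feasible plan costs 191.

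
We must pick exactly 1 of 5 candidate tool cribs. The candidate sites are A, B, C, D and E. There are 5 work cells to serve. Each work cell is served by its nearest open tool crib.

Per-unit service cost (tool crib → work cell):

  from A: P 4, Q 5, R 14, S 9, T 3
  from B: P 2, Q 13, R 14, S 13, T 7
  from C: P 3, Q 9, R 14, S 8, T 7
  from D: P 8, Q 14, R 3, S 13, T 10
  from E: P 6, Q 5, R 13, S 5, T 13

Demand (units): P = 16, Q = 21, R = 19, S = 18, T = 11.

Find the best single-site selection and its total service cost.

Choose A only; total service cost 630.

With exactly 1 open, each work cell uses its cheapest among the chosen.
{A}: P→A 4·16=64, Q→A 5·21=105, R→A 14·19=266, S→A 9·18=162, T→A 3·11=33. Service cost 630.
{E}: service cost 681
{C}: service cost 724
Among all 5 size-1 choices, {A} is lowest.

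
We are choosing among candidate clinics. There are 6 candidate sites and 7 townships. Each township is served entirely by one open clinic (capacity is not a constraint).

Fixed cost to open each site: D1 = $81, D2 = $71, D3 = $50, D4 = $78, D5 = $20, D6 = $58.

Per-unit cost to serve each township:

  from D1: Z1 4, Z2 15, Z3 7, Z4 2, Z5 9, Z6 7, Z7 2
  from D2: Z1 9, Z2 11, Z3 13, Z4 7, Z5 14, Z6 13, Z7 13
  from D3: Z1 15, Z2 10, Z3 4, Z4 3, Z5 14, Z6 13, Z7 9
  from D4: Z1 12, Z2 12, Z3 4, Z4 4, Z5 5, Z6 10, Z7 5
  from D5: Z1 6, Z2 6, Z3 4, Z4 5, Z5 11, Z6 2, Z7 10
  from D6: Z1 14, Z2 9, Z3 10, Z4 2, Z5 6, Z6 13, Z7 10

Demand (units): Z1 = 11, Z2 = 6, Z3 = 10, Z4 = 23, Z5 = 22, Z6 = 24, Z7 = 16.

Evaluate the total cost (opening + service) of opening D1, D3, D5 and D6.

Each township is assigned to its cheapest site among the open ones.
{D1, D3, D5, D6}: Z1→D1 4·11=44, Z2→D5 6·6=36, Z3→D3 4·10=40, Z4→D1 2·23=46, Z5→D6 6·22=132, Z6→D5 2·24=48, Z7→D1 2·16=32. Service 378; fixed 209; total 587.

Total cost: 587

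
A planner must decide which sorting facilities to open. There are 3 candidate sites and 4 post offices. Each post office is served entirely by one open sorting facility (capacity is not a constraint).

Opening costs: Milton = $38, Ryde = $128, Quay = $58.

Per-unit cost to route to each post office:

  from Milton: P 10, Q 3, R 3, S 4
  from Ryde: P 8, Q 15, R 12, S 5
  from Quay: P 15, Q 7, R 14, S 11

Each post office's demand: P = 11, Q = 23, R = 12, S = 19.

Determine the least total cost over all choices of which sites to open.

Minimum total cost: 329

For any fixed open set, each post office goes to its cheapest open site; total = fixed + service.
{Milton}: P→Milton 10·11=110, Q→Milton 3·23=69, R→Milton 3·12=36, S→Milton 4·19=76. Service 291; fixed 38; total 329.
{Milton, Quay}: service 291 + fixed 96 = 387
{Milton, Ryde}: service 269 + fixed 166 = 435
{Milton, Ryde, Quay}: P→Ryde 8·11=88, Q→Milton 3·23=69, R→Milton 3·12=36, S→Milton 4·19=76. Service 269; fixed 224; total 493.
(All 7 nonempty subsets were checked; Milton only is lowest.)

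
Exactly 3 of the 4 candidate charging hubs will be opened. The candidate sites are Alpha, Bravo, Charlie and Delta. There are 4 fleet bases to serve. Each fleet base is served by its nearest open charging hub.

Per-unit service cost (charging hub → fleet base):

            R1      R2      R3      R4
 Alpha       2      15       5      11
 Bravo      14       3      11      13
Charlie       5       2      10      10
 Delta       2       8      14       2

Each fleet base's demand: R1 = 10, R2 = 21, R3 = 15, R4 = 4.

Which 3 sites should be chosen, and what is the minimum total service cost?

With exactly 3 open, each fleet base uses its cheapest among the chosen.
{Alpha, Charlie, Delta}: R1→Alpha 2·10=20, R2→Charlie 2·21=42, R3→Alpha 5·15=75, R4→Delta 2·4=8. Service cost 145.
{Alpha, Bravo, Delta}: service cost 166
{Alpha, Bravo, Charlie}: service cost 177
Among all 4 size-3 choices, {Alpha, Charlie, Delta} is lowest.

Choose Alpha, Charlie and Delta; total service cost 145.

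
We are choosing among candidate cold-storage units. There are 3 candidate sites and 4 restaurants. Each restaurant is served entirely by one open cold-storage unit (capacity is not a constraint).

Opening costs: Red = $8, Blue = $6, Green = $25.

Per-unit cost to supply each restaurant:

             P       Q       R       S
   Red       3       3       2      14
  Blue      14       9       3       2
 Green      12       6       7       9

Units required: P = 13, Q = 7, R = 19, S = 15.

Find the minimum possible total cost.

Minimum total cost: 142

For any fixed open set, each restaurant goes to its cheapest open site; total = fixed + service.
{Red, Blue}: P→Red 3·13=39, Q→Red 3·7=21, R→Red 2·19=38, S→Blue 2·15=30. Service 128; fixed 14; total 142.
{Red, Blue, Green}: service 128 + fixed 39 = 167
{Red, Green}: service 233 + fixed 33 = 266
{Blue}: P→Blue 14·13=182, Q→Blue 9·7=63, R→Blue 3·19=57, S→Blue 2·15=30. Service 332; fixed 6; total 338.
(All 7 nonempty subsets were checked; Red and Blue is lowest.)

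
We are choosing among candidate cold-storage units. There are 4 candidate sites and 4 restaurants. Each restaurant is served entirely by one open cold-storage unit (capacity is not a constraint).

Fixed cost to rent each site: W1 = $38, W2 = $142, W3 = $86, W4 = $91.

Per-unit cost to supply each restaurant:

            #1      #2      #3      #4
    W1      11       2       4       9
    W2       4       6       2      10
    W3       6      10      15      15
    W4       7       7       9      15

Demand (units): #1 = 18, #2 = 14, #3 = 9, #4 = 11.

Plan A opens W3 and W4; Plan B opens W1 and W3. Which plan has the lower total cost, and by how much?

Plan A: {W3, W4}: #1→W3 6·18=108, #2→W4 7·14=98, #3→W4 9·9=81, #4→W3 15·11=165. Service 452; fixed 177; total 629.
Plan B: {W1, W3}: #1→W3 6·18=108, #2→W1 2·14=28, #3→W1 4·9=36, #4→W1 9·11=99. Service 271; fixed 124; total 395.
Difference: |629 − 395| = 234.

Plan B is cheaper by 234.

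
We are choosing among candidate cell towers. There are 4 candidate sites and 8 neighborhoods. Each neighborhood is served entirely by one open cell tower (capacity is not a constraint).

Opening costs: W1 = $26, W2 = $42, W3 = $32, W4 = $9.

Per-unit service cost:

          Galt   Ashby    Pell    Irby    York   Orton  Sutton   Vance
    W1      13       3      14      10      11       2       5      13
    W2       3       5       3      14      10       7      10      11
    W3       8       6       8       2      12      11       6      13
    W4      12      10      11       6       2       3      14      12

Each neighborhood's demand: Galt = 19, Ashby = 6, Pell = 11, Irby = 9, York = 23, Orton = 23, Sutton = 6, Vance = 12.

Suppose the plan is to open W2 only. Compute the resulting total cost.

Each neighborhood is assigned to its cheapest site among the open ones.
{W2}: Galt→W2 3·19=57, Ashby→W2 5·6=30, Pell→W2 3·11=33, Irby→W2 14·9=126, York→W2 10·23=230, Orton→W2 7·23=161, Sutton→W2 10·6=60, Vance→W2 11·12=132. Service 829; fixed 42; total 871.

Total cost: 871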